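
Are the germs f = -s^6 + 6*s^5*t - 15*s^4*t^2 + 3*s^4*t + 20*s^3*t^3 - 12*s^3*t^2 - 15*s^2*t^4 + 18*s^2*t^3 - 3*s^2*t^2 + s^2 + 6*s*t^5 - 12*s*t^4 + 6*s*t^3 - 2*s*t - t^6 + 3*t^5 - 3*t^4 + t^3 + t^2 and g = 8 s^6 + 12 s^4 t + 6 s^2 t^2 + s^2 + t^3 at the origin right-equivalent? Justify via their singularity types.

The Hessian of f at 0 has rank 1. Corank 1: A-series; mu = 2 gives A_2. The Hessian of g at 0 has rank 1. Corank 1: A-series; mu = 2 gives A_2. Both have type A_2, hence right-equivalent.

Yes.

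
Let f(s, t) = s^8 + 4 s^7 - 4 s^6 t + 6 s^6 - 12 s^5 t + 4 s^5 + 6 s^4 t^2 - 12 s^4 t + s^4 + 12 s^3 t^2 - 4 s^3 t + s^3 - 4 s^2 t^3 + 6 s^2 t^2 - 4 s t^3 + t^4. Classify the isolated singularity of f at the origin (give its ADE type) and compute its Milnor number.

Type E_6, Milnor number mu = 6.

The Hessian of f at 0 is [[0, 0], [0, 0]] with rank 0, so corank 2. A Groebner basis of the Jacobian ideal J(f) in C{s,t} is {t^4, s*t^2 - t^3/3, s^2}; counting standard monomials gives mu = 6. Corank 2; j^3 = s^3 is a perfect cube, so E-series; the 4-jet and mu = 6 give E_6.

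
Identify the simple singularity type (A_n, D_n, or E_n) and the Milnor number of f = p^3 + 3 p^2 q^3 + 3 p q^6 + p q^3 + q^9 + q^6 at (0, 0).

Type E_7, Milnor number mu = 7.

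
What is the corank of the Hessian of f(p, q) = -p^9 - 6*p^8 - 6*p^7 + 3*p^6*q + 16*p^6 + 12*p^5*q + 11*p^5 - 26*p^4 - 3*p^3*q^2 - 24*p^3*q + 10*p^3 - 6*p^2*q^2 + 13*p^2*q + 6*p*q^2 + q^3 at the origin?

2

Hessian at 0 has rank 0.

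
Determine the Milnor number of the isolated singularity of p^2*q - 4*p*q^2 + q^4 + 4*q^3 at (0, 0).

5

The Hessian of f at 0 has rank 0. Corank 2; j^3 = q*(p - 2*q)^2 has shape L^2 M (L != M), so D-series; mu = 5 gives D_5.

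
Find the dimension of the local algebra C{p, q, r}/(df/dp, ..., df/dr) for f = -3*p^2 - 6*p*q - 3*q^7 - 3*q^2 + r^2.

6

The Hessian of f at 0 is [[-6, -6, 0], [-6, -6, 0], [0, 0, 2]] with rank 2, so corank 1. A Groebner basis of the Jacobian ideal J(f) in C{p,q,r} is {q^6, p + q, r}; counting standard monomials gives mu = 6. Corank 1: A-series; mu = 6 gives A_6.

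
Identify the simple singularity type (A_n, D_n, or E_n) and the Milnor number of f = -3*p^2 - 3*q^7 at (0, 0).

Type A_{6}, Milnor number mu = 6.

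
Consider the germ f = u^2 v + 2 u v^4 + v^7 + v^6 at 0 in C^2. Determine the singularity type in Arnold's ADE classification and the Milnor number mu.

The Hessian of f at 0 is [[0, 0], [0, 0]] with rank 0, so corank 2. A Groebner basis of the Jacobian ideal J(f) in C{u,v} is {u*v + v^4, u^3, u^2*v, -u^2/6 + u*v^2}; counting standard monomials gives mu = 7. Corank 2; j^3 = u^2*v has shape L^2 M (L != M), so D-series; mu = 7 gives D_7.

Type D_{7}, Milnor number mu = 7.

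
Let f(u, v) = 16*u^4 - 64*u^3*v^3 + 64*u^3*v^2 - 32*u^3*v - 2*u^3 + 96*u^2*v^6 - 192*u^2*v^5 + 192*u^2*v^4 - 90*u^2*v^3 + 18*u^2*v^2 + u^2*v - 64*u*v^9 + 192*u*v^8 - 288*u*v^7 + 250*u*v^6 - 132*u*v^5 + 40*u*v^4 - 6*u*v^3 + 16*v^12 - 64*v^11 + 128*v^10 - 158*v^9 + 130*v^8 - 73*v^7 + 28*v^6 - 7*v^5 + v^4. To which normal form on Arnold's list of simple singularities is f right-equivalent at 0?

The Hessian of f at 0 has rank 0. Corank 2; j^3 = -u^2*(2*u - v) has shape L^2 M (L != M), so D-series; mu = 5 gives D_5.

D_{5}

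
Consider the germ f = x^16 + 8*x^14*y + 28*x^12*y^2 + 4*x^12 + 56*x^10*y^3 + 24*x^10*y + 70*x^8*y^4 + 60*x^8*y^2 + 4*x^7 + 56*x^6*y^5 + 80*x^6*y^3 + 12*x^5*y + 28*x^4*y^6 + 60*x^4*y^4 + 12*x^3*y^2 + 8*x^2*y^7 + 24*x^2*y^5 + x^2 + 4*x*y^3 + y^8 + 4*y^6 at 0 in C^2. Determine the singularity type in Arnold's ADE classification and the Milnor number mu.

Type A7, Milnor number mu = 7.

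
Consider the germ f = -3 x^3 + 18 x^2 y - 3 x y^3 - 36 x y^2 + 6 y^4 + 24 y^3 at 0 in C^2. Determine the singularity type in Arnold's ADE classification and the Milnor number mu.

The Hessian of f at 0 has rank 0. Corank 2; j^3 = -3*(x - 2*y)^3 is a perfect cube, so E-series; the 4-jet and mu = 7 give E_7.

Type E_7, Milnor number mu = 7.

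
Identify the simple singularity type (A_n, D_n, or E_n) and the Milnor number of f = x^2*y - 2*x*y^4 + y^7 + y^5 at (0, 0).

The Hessian of f at 0 has rank 0. Corank 2; j^3 = x^2*y has shape L^2 M (L != M), so D-series; mu = 6 gives D_6.

Type D_6, Milnor number mu = 6.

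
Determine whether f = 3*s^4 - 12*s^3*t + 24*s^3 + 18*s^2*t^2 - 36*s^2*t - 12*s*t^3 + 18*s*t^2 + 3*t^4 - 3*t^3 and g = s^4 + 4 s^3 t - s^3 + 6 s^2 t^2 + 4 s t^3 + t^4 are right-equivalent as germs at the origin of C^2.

The Hessian of f at 0 has rank 0. Corank 2; j^3 = 3*(2*s - t)^3 is a perfect cube, so E-series; the 4-jet and mu = 6 give E_6. The Hessian of g at 0 has rank 0. Corank 2; j^3 = -s^3 is a perfect cube, so E-series; the 4-jet and mu = 6 give E_6. Both have type E_6, hence right-equivalent.

Yes.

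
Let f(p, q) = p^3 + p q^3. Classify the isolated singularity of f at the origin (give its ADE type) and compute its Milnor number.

Type E_7, Milnor number mu = 7.

The Hessian of f at 0 has rank 0. Corank 2; j^3 = p^3 is a perfect cube, so E-series; the 4-jet and mu = 7 give E_7.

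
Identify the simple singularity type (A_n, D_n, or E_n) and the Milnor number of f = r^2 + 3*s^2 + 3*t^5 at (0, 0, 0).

Type A_{4}, Milnor number mu = 4.

The Hessian of f at 0 has rank 2. Corank 1: A-series; mu = 4 gives A_4.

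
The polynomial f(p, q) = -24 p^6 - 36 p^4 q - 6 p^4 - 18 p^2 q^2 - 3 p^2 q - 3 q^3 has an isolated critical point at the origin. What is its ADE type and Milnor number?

Type D4, Milnor number mu = 4.

The Hessian of f at 0 has rank 0. Corank 2; j^3 = -3*q*(p^2 + q^2) splits into three distinct lines over C (the quadratic factor has nonzero discriminant), so D_4.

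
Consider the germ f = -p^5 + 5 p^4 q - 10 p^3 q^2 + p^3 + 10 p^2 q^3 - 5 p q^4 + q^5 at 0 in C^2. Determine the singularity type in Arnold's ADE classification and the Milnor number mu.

Type E_{8}, Milnor number mu = 8.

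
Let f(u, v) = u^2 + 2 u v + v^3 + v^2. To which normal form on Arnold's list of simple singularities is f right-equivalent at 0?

The Hessian of f at 0 is [[2, 2], [2, 2]] with rank 1, so corank 1. A Groebner basis of the Jacobian ideal J(f) in C{u,v} is {v^2, u + v}; counting standard monomials gives mu = 2. Corank 1: A-series; mu = 2 gives A_2.

A_2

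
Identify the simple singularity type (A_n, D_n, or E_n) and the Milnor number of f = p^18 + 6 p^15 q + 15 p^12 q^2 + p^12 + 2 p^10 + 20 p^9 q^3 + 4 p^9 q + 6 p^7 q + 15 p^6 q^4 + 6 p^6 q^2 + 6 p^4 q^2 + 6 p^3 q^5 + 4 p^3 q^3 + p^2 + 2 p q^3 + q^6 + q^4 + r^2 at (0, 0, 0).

Type A3, Milnor number mu = 3.

The Hessian of f at 0 has rank 2. Corank 1: A-series; mu = 3 gives A_3.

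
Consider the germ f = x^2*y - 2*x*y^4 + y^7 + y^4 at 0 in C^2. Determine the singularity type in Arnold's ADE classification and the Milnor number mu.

The Hessian of f at 0 has rank 0. Corank 2; j^3 = x^2*y has shape L^2 M (L != M), so D-series; mu = 5 gives D_5.

Type D5, Milnor number mu = 5.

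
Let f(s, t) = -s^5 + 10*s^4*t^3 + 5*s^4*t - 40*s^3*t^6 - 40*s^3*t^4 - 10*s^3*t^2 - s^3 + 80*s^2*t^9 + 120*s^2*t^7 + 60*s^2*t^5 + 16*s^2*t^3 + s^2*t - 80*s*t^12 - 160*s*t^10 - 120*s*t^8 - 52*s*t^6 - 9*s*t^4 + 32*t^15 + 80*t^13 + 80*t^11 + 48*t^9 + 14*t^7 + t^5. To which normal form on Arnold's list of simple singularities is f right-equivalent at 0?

D6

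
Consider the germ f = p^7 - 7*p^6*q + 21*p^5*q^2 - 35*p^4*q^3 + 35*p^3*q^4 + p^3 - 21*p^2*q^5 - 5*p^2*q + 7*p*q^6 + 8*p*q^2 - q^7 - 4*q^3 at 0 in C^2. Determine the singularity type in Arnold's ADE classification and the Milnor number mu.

The Hessian of f at 0 has rank 0. Corank 2; j^3 = (p - 2*q)^2*(p - q) has shape L^2 M (L != M), so D-series; mu = 8 gives D_8.

Type D_8, Milnor number mu = 8.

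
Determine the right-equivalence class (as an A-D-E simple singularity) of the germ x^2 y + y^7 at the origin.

D8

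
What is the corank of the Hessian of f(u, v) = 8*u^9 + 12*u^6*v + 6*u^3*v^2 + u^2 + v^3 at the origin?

1

Hessian at 0 has rank 1.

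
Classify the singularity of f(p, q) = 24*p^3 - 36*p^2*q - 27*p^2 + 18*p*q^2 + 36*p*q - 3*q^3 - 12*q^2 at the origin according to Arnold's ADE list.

A2

The Hessian of f at 0 has rank 1. Corank 1: A-series; mu = 2 gives A_2.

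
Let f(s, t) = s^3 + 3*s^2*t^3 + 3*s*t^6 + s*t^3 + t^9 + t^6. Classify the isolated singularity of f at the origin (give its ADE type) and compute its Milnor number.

Type E_{7}, Milnor number mu = 7.

The Hessian of f at 0 is [[0, 0], [0, 0]] with rank 0, so corank 2. A Groebner basis of the Jacobian ideal J(f) in C{s,t} is {s^3, s*t^2, 3*s^2 + t^3}; counting standard monomials gives mu = 7. Corank 2; j^3 = s^3 is a perfect cube, so E-series; the 4-jet and mu = 7 give E_7.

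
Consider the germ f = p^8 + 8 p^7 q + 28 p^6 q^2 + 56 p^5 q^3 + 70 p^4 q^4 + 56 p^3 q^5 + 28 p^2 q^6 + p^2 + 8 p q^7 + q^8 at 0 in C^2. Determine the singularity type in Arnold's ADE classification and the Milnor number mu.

Type A_7, Milnor number mu = 7.

The Hessian of f at 0 is [[2, 0], [0, 0]] with rank 1, so corank 1. A Groebner basis of the Jacobian ideal J(f) in C{p,q} is {q^7, p}; counting standard monomials gives mu = 7. Corank 1: A-series; mu = 7 gives A_7.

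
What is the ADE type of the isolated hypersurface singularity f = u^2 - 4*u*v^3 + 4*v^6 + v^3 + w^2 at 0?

A2

The Hessian of f at 0 is [[2, 0, 0], [0, 0, 0], [0, 0, 2]] with rank 2, so corank 1. A Groebner basis of the Jacobian ideal J(f) in C{u,v,w} is {v^2, u, w}; counting standard monomials gives mu = 2. Corank 1: A-series; mu = 2 gives A_2.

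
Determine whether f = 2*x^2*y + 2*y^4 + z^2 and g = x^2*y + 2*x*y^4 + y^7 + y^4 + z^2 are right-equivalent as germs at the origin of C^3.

Yes.

The Hessian of f at 0 has rank 1. Corank 2; j^3 = 2*x^2*y has shape L^2 M (L != M), so D-series; mu = 5 gives D_5. The Hessian of g at 0 has rank 1. Corank 2; j^3 = x^2*y has shape L^2 M (L != M), so D-series; mu = 5 gives D_5. Both have type D_5, hence right-equivalent.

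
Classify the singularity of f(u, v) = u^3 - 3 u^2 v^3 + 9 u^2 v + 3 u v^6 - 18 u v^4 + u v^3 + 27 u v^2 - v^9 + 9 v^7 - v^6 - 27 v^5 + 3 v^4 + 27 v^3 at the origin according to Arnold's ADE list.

The Hessian of f at 0 has rank 0. Corank 2; j^3 = (u + 3*v)^3 is a perfect cube, so E-series; the 4-jet and mu = 7 give E_7.

E_7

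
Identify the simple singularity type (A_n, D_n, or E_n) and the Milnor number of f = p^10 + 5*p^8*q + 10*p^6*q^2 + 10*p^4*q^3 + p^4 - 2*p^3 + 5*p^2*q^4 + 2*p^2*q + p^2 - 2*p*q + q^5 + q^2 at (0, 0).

Type A4, Milnor number mu = 4.

The Hessian of f at 0 has rank 1. Corank 1: A-series; mu = 4 gives A_4.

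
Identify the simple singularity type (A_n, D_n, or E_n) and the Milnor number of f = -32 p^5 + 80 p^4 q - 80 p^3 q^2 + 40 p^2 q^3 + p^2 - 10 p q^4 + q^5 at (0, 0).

The Hessian of f at 0 has rank 1. Corank 1: A-series; mu = 4 gives A_4.

Type A_4, Milnor number mu = 4.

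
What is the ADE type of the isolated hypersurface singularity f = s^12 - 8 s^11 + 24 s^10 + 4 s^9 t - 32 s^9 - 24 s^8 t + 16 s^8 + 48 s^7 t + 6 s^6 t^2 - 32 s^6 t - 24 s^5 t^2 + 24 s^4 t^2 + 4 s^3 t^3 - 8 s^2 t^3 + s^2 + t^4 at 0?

A_{3}

The Hessian of f at 0 has rank 1. Corank 1: A-series; mu = 3 gives A_3.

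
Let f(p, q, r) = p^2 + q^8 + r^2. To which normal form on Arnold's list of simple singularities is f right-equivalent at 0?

The Hessian of f at 0 is [[2, 0, 0], [0, 0, 0], [0, 0, 2]] with rank 2, so corank 1. A Groebner basis of the Jacobian ideal J(f) in C{p,q,r} is {q^7, p, r}; counting standard monomials gives mu = 7. Corank 1: A-series; mu = 7 gives A_7.

A_7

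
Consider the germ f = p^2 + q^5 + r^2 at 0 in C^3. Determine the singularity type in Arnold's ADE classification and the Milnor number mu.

Type A4, Milnor number mu = 4.

The Hessian of f at 0 is [[2, 0, 0], [0, 0, 0], [0, 0, 2]] with rank 2, so corank 1. A Groebner basis of the Jacobian ideal J(f) in C{p,q,r} is {q^4, p, r}; counting standard monomials gives mu = 4. Corank 1: A-series; mu = 4 gives A_4.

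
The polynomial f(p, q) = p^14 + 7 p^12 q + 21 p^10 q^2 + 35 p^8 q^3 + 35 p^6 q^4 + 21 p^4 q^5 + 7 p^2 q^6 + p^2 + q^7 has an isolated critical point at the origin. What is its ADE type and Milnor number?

Type A6, Milnor number mu = 6.

The Hessian of f at 0 has rank 1. Corank 1: A-series; mu = 6 gives A_6.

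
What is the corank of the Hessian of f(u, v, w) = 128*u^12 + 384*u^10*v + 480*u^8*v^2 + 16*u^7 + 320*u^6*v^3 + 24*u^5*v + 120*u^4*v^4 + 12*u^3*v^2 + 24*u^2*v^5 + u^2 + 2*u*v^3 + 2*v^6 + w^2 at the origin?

The Hessian at 0 is [[2, 0, 0], [0, 0, 0], [0, 0, 2]] of rank 2; hence corank 1.

1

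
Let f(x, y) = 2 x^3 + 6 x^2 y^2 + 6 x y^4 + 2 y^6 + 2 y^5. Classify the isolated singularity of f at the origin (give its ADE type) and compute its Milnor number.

Type E_{8}, Milnor number mu = 8.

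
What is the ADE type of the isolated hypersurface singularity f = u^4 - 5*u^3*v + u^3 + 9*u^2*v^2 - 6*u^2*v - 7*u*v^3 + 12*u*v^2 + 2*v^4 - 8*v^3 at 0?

The Hessian of f at 0 has rank 0. Corank 2; j^3 = (u - 2*v)^3 is a perfect cube, so E-series; the 4-jet and mu = 7 give E_7.

E_7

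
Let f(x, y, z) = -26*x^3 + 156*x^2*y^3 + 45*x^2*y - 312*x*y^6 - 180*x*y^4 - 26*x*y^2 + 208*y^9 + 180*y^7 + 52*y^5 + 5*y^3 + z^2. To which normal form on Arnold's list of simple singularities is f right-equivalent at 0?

D4

The Hessian of f at 0 is [[0, 0, 0], [0, 0, 0], [0, 0, 2]] with rank 1, so corank 2. A Groebner basis of the Jacobian ideal J(f) in C{x,y,z} is {y^3, x^2 + y^2/3, x*y, z}; counting standard monomials gives mu = 4. Corank 2; j^3 = -(2*x - y)*(13*x^2 - 16*x*y + 5*y^2) splits into three distinct lines over C (the quadratic factor has nonzero discriminant), so D_4.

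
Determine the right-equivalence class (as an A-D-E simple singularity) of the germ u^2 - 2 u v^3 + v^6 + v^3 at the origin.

The Hessian of f at 0 is [[2, 0], [0, 0]] with rank 1, so corank 1. A Groebner basis of the Jacobian ideal J(f) in C{u,v} is {v^2, u}; counting standard monomials gives mu = 2. Corank 1: A-series; mu = 2 gives A_2.

A2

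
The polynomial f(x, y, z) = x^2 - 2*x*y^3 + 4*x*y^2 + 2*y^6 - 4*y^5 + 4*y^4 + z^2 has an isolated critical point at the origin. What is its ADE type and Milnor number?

Type A5, Milnor number mu = 5.

The Hessian of f at 0 has rank 2. Corank 1: A-series; mu = 5 gives A_5.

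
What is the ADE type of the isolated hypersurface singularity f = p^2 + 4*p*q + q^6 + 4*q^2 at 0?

The Hessian of f at 0 is [[2, 4], [4, 8]] with rank 1, so corank 1. A Groebner basis of the Jacobian ideal J(f) in C{p,q} is {q^5, p + 2*q}; counting standard monomials gives mu = 5. Corank 1: A-series; mu = 5 gives A_5.

A_{5}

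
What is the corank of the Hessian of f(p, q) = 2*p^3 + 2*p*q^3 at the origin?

2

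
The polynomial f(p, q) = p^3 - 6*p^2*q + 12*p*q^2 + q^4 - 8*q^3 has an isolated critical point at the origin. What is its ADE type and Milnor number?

Type E_6, Milnor number mu = 6.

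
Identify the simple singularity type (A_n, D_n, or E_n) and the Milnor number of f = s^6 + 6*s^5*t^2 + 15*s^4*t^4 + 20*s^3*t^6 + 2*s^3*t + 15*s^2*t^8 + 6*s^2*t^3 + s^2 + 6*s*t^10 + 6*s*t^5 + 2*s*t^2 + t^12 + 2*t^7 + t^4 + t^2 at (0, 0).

Type A_1, Milnor number mu = 1.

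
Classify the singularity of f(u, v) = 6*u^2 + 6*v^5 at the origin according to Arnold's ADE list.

The Hessian of f at 0 has rank 1. Corank 1: A-series; mu = 4 gives A_4.

A_4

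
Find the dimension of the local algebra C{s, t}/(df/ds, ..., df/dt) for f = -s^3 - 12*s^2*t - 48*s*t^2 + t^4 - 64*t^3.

The Hessian of f at 0 is [[0, 0], [0, 0]] with rank 0, so corank 2. A Groebner basis of the Jacobian ideal J(f) in C{s,t} is {t^3, s^2 + 8*s*t + 16*t^2}; counting standard monomials gives mu = 6. Corank 2; j^3 = -(s + 4*t)^3 is a perfect cube, so E-series; the 4-jet and mu = 6 give E_6.

6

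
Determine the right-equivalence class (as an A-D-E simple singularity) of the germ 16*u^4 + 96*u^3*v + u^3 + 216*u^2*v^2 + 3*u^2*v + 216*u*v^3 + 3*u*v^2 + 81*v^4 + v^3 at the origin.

E_{6}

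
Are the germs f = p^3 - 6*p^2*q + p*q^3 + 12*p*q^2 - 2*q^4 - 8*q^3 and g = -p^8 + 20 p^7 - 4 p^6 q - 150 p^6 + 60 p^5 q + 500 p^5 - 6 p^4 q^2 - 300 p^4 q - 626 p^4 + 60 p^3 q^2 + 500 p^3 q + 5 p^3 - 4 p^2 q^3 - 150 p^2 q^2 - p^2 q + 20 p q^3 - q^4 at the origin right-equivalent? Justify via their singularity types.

No.

The Hessian of f at 0 has rank 0. Corank 2; j^3 = (p - 2*q)^3 is a perfect cube, so E-series; the 4-jet and mu = 7 give E_7. The Hessian of g at 0 has rank 0. Corank 2; j^3 = p^2*(5*p - q) has shape L^2 M (L != M), so D-series; mu = 5 gives D_5. f is E_7 but g is D_5, hence not right-equivalent.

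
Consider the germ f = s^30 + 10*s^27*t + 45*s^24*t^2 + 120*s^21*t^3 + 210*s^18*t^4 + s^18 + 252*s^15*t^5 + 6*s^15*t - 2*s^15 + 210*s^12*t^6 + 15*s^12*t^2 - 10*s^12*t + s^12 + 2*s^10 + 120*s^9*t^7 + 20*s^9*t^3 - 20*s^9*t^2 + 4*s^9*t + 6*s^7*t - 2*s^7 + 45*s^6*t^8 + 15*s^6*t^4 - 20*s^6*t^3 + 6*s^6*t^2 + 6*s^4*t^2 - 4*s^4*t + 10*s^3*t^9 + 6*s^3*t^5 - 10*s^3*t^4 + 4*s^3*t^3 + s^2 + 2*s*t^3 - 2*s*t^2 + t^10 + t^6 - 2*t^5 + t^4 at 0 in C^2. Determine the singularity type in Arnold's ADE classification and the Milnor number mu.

Type A_9, Milnor number mu = 9.

The Hessian of f at 0 has rank 1. Corank 1: A-series; mu = 9 gives A_9.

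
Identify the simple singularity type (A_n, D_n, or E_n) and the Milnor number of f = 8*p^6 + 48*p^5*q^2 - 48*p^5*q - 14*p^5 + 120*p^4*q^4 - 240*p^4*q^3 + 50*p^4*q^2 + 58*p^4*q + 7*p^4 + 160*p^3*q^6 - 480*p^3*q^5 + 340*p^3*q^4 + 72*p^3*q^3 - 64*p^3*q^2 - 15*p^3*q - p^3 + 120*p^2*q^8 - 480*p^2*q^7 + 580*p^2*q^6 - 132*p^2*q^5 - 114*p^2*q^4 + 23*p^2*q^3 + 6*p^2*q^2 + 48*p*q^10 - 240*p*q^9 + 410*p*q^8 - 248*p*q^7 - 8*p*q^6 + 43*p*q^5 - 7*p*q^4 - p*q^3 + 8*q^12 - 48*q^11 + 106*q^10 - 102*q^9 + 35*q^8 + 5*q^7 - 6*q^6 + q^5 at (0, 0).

Type E_{7}, Milnor number mu = 7.

The Hessian of f at 0 has rank 0. Corank 2; j^3 = -p^3 is a perfect cube, so E-series; the 4-jet and mu = 7 give E_7.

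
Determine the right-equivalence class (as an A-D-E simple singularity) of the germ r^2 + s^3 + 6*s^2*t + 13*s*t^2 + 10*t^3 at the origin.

D_4

The Hessian of f at 0 has rank 1. Corank 2; j^3 = (s + 2*t)*(s^2 + 4*s*t + 5*t^2) splits into three distinct lines over C (the quadratic factor has nonzero discriminant), so D_4.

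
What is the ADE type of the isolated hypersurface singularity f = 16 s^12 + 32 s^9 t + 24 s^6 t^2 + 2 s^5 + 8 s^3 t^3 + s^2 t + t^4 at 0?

D5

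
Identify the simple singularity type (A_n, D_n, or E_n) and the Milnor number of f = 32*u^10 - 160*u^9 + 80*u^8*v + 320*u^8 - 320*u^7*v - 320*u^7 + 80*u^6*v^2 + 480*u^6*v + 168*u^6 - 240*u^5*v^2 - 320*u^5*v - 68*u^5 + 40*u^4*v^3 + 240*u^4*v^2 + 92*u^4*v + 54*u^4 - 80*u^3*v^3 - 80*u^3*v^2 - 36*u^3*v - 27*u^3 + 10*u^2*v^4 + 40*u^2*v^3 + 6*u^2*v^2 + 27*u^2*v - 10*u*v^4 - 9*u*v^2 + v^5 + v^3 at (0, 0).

Type E_{8}, Milnor number mu = 8.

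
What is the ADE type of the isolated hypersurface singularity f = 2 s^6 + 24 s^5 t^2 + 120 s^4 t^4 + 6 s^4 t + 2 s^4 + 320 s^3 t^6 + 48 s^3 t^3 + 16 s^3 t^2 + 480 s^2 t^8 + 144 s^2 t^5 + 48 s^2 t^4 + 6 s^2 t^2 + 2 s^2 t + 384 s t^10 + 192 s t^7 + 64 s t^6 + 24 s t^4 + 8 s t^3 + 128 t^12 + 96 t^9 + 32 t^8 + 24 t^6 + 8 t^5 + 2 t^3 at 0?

D_{4}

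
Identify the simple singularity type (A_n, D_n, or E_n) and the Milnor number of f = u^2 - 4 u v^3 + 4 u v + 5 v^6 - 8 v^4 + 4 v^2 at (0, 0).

Type A5, Milnor number mu = 5.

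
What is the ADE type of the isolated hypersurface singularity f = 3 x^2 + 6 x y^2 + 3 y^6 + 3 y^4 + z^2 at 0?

A_5

The Hessian of f at 0 is [[6, 0, 0], [0, 0, 0], [0, 0, 2]] with rank 2, so corank 1. A Groebner basis of the Jacobian ideal J(f) in C{x,y,z} is {x^3, x^2*y, x + y^2, z}; counting standard monomials gives mu = 5. Corank 1: A-series; mu = 5 gives A_5.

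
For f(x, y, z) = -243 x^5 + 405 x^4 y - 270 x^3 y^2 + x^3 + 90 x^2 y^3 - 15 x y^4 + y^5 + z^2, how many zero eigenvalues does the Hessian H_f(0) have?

2

Hessian at 0 has rank 1.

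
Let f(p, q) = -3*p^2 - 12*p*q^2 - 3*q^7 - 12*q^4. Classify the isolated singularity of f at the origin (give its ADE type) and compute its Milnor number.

Type A6, Milnor number mu = 6.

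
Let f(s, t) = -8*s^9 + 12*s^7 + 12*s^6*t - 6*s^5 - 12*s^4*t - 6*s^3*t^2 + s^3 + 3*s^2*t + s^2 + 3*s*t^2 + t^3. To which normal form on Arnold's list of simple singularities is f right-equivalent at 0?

The Hessian of f at 0 is [[2, 0], [0, 0]] with rank 1, so corank 1. A Groebner basis of the Jacobian ideal J(f) in C{s,t} is {t^2, s}; counting standard monomials gives mu = 2. Corank 1: A-series; mu = 2 gives A_2.

A2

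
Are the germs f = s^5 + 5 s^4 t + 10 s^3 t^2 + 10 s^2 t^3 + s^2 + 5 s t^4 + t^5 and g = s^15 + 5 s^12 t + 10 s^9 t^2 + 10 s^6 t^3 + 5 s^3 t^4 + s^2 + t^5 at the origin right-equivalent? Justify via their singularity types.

Yes.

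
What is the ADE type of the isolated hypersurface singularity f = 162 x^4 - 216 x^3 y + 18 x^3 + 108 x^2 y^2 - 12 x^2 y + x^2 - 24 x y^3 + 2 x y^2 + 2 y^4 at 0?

A_{3}

The Hessian of f at 0 has rank 1. Corank 1: A-series; mu = 3 gives A_3.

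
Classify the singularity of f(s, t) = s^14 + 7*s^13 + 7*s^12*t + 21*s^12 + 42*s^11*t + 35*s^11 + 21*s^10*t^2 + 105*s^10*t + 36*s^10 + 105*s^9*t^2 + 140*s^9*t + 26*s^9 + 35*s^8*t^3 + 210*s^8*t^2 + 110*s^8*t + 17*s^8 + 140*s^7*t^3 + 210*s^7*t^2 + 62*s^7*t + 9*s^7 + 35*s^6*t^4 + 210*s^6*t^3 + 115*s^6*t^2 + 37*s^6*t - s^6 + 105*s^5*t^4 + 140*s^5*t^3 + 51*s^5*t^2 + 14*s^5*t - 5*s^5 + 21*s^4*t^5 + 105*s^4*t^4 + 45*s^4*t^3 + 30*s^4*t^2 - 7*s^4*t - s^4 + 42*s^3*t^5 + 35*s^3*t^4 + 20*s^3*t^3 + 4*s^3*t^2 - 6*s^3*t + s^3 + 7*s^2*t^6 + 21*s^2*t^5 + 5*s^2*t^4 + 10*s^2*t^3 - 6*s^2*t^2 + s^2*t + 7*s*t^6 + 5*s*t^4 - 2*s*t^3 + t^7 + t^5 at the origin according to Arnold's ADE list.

D8

The Hessian of f at 0 has rank 0. Corank 2; j^3 = s^2*(s + t) has shape L^2 M (L != M), so D-series; mu = 8 gives D_8.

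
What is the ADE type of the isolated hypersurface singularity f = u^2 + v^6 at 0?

A_{5}

The Hessian of f at 0 is [[2, 0], [0, 0]] with rank 1, so corank 1. A Groebner basis of the Jacobian ideal J(f) in C{u,v} is {v^5, u}; counting standard monomials gives mu = 5. Corank 1: A-series; mu = 5 gives A_5.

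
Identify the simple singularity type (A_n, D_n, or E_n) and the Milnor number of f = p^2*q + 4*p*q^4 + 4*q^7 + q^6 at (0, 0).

Type D7, Milnor number mu = 7.

The Hessian of f at 0 has rank 0. Corank 2; j^3 = p^2*q has shape L^2 M (L != M), so D-series; mu = 7 gives D_7.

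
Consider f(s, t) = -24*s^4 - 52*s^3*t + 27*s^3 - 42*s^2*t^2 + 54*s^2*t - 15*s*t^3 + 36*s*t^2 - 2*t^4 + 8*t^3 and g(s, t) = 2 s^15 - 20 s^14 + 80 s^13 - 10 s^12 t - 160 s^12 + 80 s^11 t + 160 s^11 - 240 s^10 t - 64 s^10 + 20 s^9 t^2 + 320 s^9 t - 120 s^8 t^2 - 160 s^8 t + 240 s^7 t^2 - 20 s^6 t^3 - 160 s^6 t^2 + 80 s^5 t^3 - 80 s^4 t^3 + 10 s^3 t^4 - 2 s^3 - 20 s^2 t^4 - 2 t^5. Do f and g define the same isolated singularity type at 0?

The Hessian of f at 0 has rank 0. Corank 2; j^3 = (3*s + 2*t)^3 is a perfect cube, so E-series; the 4-jet and mu = 7 give E_7. The Hessian of g at 0 has rank 0. Corank 2; j^3 = -2*s^3 is a perfect cube, so E-series; the 5-jet and mu = 8 give E_8. f is E_7 but g is E_8, hence not right-equivalent.

No.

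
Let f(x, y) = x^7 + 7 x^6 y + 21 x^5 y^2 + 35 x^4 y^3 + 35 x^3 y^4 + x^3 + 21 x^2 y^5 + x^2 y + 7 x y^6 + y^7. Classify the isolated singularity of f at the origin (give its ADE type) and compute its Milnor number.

Type D8, Milnor number mu = 8.

The Hessian of f at 0 has rank 0. Corank 2; j^3 = x^2*(x + y) has shape L^2 M (L != M), so D-series; mu = 8 gives D_8.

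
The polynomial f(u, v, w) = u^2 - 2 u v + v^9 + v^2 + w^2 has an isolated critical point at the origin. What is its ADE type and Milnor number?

Type A8, Milnor number mu = 8.

The Hessian of f at 0 is [[2, -2, 0], [-2, 2, 0], [0, 0, 2]] with rank 2, so corank 1. A Groebner basis of the Jacobian ideal J(f) in C{u,v,w} is {v^8, u - v, w}; counting standard monomials gives mu = 8. Corank 1: A-series; mu = 8 gives A_8.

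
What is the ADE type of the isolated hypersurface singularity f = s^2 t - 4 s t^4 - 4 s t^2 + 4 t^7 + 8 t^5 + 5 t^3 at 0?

D_4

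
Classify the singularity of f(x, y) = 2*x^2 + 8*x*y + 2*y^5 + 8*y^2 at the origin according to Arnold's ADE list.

A4

The Hessian of f at 0 is [[4, 8], [8, 16]] with rank 1, so corank 1. A Groebner basis of the Jacobian ideal J(f) in C{x,y} is {y^4, x + 2*y}; counting standard monomials gives mu = 4. Corank 1: A-series; mu = 4 gives A_4.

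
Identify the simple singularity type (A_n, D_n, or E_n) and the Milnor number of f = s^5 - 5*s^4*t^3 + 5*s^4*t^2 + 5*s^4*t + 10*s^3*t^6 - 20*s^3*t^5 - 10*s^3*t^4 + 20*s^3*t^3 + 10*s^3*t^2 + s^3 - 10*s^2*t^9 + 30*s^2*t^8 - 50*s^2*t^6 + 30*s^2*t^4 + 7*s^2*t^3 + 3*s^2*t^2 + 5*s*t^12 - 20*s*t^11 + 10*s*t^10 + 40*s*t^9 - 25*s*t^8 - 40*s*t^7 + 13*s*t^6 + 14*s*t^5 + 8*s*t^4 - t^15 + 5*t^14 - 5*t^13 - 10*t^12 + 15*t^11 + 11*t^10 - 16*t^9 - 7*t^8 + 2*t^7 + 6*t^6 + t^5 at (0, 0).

Type E8, Milnor number mu = 8.

The Hessian of f at 0 has rank 0. Corank 2; j^3 = s^3 is a perfect cube, so E-series; the 5-jet and mu = 8 give E_8.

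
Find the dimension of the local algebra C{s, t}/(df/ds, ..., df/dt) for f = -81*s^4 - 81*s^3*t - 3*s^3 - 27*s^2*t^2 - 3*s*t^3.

7

The Hessian of f at 0 is [[0, 0], [0, 0]] with rank 0, so corank 2. A Groebner basis of the Jacobian ideal J(f) in C{s,t} is {s^2/3 + t^4 + t^3/9, s^3, s^2*t - s^2/9 - t^3/27, 2*s^2/3 + s*t^2 + 2*t^3/9}; counting standard monomials gives mu = 7. Corank 2; j^3 = -3*s^3 is a perfect cube, so E-series; the 4-jet and mu = 7 give E_7.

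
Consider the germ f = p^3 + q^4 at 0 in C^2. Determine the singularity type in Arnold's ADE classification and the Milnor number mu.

Type E6, Milnor number mu = 6.

The Hessian of f at 0 has rank 0. Corank 2; j^3 = p^3 is a perfect cube, so E-series; the 4-jet and mu = 6 give E_6.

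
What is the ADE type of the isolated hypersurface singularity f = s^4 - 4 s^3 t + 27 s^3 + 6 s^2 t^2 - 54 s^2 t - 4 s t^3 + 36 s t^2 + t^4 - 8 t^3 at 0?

E_6

The Hessian of f at 0 has rank 0. Corank 2; j^3 = (3*s - 2*t)^3 is a perfect cube, so E-series; the 4-jet and mu = 6 give E_6.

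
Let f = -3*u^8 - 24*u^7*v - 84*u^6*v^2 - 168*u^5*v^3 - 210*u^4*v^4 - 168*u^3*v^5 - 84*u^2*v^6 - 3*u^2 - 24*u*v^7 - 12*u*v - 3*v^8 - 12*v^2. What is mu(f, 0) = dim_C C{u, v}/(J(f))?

7

The Hessian of f at 0 is [[-6, -12], [-12, -24]] with rank 1, so corank 1. A Groebner basis of the Jacobian ideal J(f) in C{u,v} is {v^7, u + 2*v}; counting standard monomials gives mu = 7. Corank 1: A-series; mu = 7 gives A_7.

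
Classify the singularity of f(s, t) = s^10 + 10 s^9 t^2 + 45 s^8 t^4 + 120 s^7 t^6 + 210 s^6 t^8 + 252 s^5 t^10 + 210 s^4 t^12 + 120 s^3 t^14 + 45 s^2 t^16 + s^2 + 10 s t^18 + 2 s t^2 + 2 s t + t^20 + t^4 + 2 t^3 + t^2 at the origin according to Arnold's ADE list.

A9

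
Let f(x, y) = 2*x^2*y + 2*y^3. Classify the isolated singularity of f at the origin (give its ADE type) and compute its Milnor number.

Type D_{4}, Milnor number mu = 4.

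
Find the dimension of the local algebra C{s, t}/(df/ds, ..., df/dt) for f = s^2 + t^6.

5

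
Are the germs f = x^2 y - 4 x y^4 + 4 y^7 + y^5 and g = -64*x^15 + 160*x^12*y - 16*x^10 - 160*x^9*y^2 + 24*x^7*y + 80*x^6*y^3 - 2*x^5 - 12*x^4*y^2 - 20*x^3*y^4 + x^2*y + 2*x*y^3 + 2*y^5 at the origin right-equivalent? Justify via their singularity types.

Yes.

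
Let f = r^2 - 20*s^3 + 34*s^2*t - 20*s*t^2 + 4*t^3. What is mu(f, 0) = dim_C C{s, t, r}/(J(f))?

4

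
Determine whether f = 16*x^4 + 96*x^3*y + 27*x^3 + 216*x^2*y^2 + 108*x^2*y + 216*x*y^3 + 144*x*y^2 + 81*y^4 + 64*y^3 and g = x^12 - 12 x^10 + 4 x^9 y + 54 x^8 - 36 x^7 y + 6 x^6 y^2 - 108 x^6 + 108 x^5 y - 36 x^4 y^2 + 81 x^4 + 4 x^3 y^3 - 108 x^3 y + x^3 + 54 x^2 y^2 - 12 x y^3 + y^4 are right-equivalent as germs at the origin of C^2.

The Hessian of f at 0 is [[0, 0], [0, 0]] with rank 0, so corank 2. A Groebner basis of the Jacobian ideal J(f) in C{x,y} is {y^4, x*y^2 + 25*y^3/18, x^2 + 8*x*y/3 + 16*y^2/9}; counting standard monomials gives mu = 6. Corank 2; j^3 = (3*x + 4*y)^3 is a perfect cube, so E-series; the 4-jet and mu = 6 give E_6. The Hessian of g at 0 is [[0, 0], [0, 0]] with rank 0, so corank 2. A Groebner basis of the Jacobian ideal J(g) in C{x,y} is {y^4, x*y^2 - y^3/9, x^2}; counting standard monomials gives mu = 6. Corank 2; j^3 = x^3 is a perfect cube, so E-series; the 4-jet and mu = 6 give E_6. Both have type E_6, hence right-equivalent.

Yes.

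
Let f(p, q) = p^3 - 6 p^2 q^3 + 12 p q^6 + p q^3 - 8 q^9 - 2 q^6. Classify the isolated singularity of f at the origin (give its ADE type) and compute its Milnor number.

Type E_{7}, Milnor number mu = 7.

The Hessian of f at 0 is [[0, 0], [0, 0]] with rank 0, so corank 2. A Groebner basis of the Jacobian ideal J(f) in C{p,q} is {p^3, p*q^2, 3*p^2 + q^3}; counting standard monomials gives mu = 7. Corank 2; j^3 = p^3 is a perfect cube, so E-series; the 4-jet and mu = 7 give E_7.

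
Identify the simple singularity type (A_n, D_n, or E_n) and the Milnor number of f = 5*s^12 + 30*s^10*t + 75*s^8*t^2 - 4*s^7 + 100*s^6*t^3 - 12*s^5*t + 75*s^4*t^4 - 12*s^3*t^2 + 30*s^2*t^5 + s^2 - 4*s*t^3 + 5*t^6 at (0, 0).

Type A_5, Milnor number mu = 5.

The Hessian of f at 0 has rank 1. Corank 1: A-series; mu = 5 gives A_5.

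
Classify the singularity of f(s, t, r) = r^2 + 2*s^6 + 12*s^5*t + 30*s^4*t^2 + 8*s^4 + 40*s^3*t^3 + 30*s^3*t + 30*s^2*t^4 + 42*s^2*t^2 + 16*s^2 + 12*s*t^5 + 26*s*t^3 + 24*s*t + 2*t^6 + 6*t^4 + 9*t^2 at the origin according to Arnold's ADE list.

A_{5}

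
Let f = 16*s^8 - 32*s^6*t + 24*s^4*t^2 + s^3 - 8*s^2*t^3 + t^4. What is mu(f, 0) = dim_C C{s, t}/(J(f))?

The Hessian of f at 0 is [[0, 0], [0, 0]] with rank 0, so corank 2. A Groebner basis of the Jacobian ideal J(f) in C{s,t} is {t^3, s^2}; counting standard monomials gives mu = 6. Corank 2; j^3 = s^3 is a perfect cube, so E-series; the 4-jet and mu = 6 give E_6.

6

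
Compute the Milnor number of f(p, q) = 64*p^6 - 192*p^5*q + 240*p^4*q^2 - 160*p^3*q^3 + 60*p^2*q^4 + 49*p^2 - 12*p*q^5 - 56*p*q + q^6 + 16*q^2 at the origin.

5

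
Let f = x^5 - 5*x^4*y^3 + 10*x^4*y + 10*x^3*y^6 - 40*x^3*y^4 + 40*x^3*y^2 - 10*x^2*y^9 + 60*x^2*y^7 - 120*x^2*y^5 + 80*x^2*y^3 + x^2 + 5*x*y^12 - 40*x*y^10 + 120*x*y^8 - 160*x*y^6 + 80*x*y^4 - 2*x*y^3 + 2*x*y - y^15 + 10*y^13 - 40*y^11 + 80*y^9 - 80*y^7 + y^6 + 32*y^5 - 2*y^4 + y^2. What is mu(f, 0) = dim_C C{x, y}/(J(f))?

4

The Hessian of f at 0 has rank 1. Corank 1: A-series; mu = 4 gives A_4.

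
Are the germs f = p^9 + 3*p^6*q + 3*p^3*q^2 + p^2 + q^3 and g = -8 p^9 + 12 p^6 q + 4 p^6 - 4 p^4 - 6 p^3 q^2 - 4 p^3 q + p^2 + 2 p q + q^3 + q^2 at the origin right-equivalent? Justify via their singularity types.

Yes.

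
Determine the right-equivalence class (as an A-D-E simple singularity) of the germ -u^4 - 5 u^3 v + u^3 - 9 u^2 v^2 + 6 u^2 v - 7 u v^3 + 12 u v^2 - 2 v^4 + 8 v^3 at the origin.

E_{7}

The Hessian of f at 0 has rank 0. Corank 2; j^3 = (u + 2*v)^3 is a perfect cube, so E-series; the 4-jet and mu = 7 give E_7.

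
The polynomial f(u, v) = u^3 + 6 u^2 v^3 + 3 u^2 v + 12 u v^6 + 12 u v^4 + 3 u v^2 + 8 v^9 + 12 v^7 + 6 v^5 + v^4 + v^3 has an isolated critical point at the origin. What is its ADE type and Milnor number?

Type E6, Milnor number mu = 6.

The Hessian of f at 0 has rank 0. Corank 2; j^3 = (u + v)^3 is a perfect cube, so E-series; the 4-jet and mu = 6 give E_6.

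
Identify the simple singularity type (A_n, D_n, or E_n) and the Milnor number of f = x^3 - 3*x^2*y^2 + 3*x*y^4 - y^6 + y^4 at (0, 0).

Type E_{6}, Milnor number mu = 6.

The Hessian of f at 0 has rank 0. Corank 2; j^3 = x^3 is a perfect cube, so E-series; the 4-jet and mu = 6 give E_6.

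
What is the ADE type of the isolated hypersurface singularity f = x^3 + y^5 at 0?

E_8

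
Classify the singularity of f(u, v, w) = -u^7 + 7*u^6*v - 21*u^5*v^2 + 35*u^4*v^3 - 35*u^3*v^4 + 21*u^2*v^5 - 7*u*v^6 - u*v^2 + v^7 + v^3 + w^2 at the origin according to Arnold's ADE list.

The Hessian of f at 0 is [[0, 0, 0], [0, 0, 0], [0, 0, 2]] with rank 1, so corank 2. A Groebner basis of the Jacobian ideal J(f) in C{u,v,w} is {u^6 + v^2/7, v^3, u*v - v^2, w}; counting standard monomials gives mu = 8. Corank 2; j^3 = -v^2*(u - v) has shape L^2 M (L != M), so D-series; mu = 8 gives D_8.

D_8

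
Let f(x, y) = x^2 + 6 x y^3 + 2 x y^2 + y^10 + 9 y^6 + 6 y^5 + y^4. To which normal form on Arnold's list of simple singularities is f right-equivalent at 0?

The Hessian of f at 0 is [[2, 0], [0, 0]] with rank 1, so corank 1. A Groebner basis of the Jacobian ideal J(f) in C{x,y} is {x^4 + x^3/27 + x^2*y/27 - 5*x^2/243 - 7*x*y^2/243 + 2*x*y/729 - 2*x/2187 - 2*y^2/2187, x^3*y - x^3/3 - 2*x^2*y/9 + x^2/9 + 4*x*y^2/27 - x*y/81 + x/243 + y^2/243, x^3/3 + x^2*y^2 - x^2*y/3 + 4*x^2/27 + 5*x*y^2/27 - x*y/81 + x/243 + y^2/243, x/3 + y^3 + y^2/3}; counting standard monomials gives mu = 9. Corank 1: A-series; mu = 9 gives A_9.

A9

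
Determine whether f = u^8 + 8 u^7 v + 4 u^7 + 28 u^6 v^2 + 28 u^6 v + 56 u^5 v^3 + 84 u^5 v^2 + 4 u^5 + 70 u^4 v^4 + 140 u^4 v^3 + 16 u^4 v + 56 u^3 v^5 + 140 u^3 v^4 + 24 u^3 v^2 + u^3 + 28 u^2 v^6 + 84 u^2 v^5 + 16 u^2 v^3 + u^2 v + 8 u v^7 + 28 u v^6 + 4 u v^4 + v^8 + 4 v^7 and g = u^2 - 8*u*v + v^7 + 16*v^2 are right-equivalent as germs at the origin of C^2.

No.

The Hessian of f at 0 is [[0, 0], [0, 0]] with rank 0, so corank 2. A Groebner basis of the Jacobian ideal J(f) in C{u,v} is {u^2*v^2, u^2*v + u^2/2 + u*v^3, -4*u^2*v - 3*u^2/2 + u*v/2 + v^4, u^3}; counting standard monomials gives mu = 9. Corank 2; j^3 = u^2*(u + v) has shape L^2 M (L != M), so D-series; mu = 9 gives D_9. The Hessian of g at 0 is [[2, -8], [-8, 32]] with rank 1, so corank 1. A Groebner basis of the Jacobian ideal J(g) in C{u,v} is {v^6, u - 4*v}; counting standard monomials gives mu = 6. Corank 1: A-series; mu = 6 gives A_6. f is D_9 but g is A_6, hence not right-equivalent.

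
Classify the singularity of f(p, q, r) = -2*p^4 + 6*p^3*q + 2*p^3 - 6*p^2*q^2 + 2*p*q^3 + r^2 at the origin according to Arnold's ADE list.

The Hessian of f at 0 has rank 1. Corank 2; j^3 = 2*p^3 is a perfect cube, so E-series; the 4-jet and mu = 7 give E_7.

E7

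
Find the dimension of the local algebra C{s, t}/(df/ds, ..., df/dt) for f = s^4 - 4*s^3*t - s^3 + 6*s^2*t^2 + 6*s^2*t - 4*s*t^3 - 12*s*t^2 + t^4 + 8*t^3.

The Hessian of f at 0 has rank 0. Corank 2; j^3 = -(s - 2*t)^3 is a perfect cube, so E-series; the 4-jet and mu = 6 give E_6.

6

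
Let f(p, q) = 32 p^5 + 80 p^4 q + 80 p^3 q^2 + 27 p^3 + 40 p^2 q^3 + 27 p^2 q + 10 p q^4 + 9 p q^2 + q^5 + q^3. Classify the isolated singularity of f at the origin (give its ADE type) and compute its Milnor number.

Type E_8, Milnor number mu = 8.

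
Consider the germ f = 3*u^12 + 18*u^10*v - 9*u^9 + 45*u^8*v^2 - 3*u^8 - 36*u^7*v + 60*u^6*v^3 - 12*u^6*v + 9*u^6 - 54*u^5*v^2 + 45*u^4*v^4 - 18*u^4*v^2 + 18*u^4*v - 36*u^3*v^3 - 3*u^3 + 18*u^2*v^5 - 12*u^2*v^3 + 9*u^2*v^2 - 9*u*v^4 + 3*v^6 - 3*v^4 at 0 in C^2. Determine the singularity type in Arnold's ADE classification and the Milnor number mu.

Type E6, Milnor number mu = 6.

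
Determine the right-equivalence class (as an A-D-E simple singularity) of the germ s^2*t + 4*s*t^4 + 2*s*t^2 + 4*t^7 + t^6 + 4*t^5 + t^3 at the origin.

D_{7}

The Hessian of f at 0 has rank 0. Corank 2; j^3 = t*(s + t)^2 has shape L^2 M (L != M), so D-series; mu = 7 gives D_7.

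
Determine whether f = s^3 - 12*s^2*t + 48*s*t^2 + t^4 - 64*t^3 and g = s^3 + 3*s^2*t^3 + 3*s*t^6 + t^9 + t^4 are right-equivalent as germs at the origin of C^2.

Yes.

The Hessian of f at 0 has rank 0. Corank 2; j^3 = (s - 4*t)^3 is a perfect cube, so E-series; the 4-jet and mu = 6 give E_6. The Hessian of g at 0 has rank 0. Corank 2; j^3 = s^3 is a perfect cube, so E-series; the 4-jet and mu = 6 give E_6. Both have type E_6, hence right-equivalent.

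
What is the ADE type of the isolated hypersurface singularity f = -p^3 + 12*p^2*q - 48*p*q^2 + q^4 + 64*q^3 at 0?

E_{6}

The Hessian of f at 0 has rank 0. Corank 2; j^3 = -(p - 4*q)^3 is a perfect cube, so E-series; the 4-jet and mu = 6 give E_6.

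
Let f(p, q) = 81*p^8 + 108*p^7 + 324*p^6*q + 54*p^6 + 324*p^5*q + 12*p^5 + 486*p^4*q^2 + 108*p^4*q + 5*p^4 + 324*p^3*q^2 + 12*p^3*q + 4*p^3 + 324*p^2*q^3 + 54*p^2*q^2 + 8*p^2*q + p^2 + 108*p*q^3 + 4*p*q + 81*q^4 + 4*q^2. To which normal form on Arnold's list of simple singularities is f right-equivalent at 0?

A_3

The Hessian of f at 0 has rank 1. Corank 1: A-series; mu = 3 gives A_3.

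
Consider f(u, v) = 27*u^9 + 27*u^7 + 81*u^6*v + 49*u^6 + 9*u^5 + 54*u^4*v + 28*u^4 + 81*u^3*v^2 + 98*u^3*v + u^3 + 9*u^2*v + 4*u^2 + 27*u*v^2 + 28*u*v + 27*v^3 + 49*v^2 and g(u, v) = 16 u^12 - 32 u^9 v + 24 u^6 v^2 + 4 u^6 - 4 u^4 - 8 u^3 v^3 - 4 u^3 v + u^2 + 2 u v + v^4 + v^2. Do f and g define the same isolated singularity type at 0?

The Hessian of f at 0 is [[8, 28], [28, 98]] with rank 1, so corank 1. A Groebner basis of the Jacobian ideal J(f) in C{u,v} is {v^2, u + 7*v/2}; counting standard monomials gives mu = 2. Corank 1: A-series; mu = 2 gives A_2. The Hessian of g at 0 is [[2, 2], [2, 2]] with rank 1, so corank 1. A Groebner basis of the Jacobian ideal J(g) in C{u,v} is {v^3, u + v}; counting standard monomials gives mu = 3. Corank 1: A-series; mu = 3 gives A_3. f is A_2 but g is A_3, hence not right-equivalent.

No.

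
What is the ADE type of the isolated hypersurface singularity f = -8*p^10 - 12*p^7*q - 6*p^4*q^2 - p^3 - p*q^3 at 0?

E7

The Hessian of f at 0 is [[0, 0], [0, 0]] with rank 0, so corank 2. A Groebner basis of the Jacobian ideal J(f) in C{p,q} is {p^3, p*q^2, 3*p^2 + q^3}; counting standard monomials gives mu = 7. Corank 2; j^3 = -p^3 is a perfect cube, so E-series; the 4-jet and mu = 7 give E_7.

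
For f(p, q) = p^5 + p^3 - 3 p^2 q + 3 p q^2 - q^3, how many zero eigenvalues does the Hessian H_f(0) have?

2

The Hessian at 0 is [[0, 0], [0, 0]] of rank 0; hence corank 2.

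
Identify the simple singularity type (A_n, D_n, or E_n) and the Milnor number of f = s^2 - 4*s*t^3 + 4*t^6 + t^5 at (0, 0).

Type A4, Milnor number mu = 4.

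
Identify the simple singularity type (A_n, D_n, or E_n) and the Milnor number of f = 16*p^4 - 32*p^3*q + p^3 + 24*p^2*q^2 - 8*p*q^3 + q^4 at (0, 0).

The Hessian of f at 0 is [[0, 0], [0, 0]] with rank 0, so corank 2. A Groebner basis of the Jacobian ideal J(f) in C{p,q} is {q^4, p*q^2 - q^3/6, p^2}; counting standard monomials gives mu = 6. Corank 2; j^3 = p^3 is a perfect cube, so E-series; the 4-jet and mu = 6 give E_6.

Type E6, Milnor number mu = 6.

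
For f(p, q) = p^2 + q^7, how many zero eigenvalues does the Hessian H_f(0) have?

Hessian at 0 has rank 1.

1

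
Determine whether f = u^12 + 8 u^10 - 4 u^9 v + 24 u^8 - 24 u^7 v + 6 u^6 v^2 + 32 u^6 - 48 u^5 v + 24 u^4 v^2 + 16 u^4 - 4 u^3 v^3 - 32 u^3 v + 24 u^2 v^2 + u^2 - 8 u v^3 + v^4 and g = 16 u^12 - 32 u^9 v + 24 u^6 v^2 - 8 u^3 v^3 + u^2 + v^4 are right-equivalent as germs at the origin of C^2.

The Hessian of f at 0 is [[2, 0], [0, 0]] with rank 1, so corank 1. A Groebner basis of the Jacobian ideal J(f) in C{u,v} is {v^3, u}; counting standard monomials gives mu = 3. Corank 1: A-series; mu = 3 gives A_3. The Hessian of g at 0 is [[2, 0], [0, 0]] with rank 1, so corank 1. A Groebner basis of the Jacobian ideal J(g) in C{u,v} is {v^3, u}; counting standard monomials gives mu = 3. Corank 1: A-series; mu = 3 gives A_3. Both have type A_3, hence right-equivalent.

Yes.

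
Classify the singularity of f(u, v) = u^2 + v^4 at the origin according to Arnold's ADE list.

The Hessian of f at 0 is [[2, 0], [0, 0]] with rank 1, so corank 1. A Groebner basis of the Jacobian ideal J(f) in C{u,v} is {v^3, u}; counting standard monomials gives mu = 3. Corank 1: A-series; mu = 3 gives A_3.

A_{3}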